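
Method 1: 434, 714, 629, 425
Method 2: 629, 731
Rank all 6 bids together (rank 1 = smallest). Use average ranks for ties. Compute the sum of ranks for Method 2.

Sorted (ascending): 425, 434, 629, 629, 714, 731
The 2 values of 629 occupy positions 3–4 → average rank (3+4)/2 = 3.5.
Method 2 values → pooled ranks: 629→3.5, 731→6
Rank sum = 3.5 + 6 = 9.5

9.5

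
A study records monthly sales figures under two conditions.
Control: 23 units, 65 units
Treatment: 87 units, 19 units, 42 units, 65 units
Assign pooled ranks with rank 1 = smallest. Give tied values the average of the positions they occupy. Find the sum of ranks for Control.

Sorted (ascending): 19, 23, 42, 65, 65, 87
The 2 values of 65 occupy positions 4–5 → average rank (4+5)/2 = 4.5.
Control values → pooled ranks: 23→2, 65→4.5
Rank sum = 2 + 4.5 = 6.5

6.5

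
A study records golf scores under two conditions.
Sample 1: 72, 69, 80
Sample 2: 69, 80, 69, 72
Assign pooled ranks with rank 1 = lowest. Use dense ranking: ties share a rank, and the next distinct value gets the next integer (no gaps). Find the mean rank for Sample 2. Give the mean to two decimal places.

Sorted (ascending): 69, 69, 69, 72, 72, 80, 80
The 3 values of 69 share dense rank 1.
The 2 values of 72 share dense rank 2.
The 2 values of 80 share dense rank 3.
Sample 2 values → pooled ranks: 69→1, 80→3, 69→1, 72→2
Mean rank = (1 + 3 + 1 + 2) / 4 = 1.75

1.75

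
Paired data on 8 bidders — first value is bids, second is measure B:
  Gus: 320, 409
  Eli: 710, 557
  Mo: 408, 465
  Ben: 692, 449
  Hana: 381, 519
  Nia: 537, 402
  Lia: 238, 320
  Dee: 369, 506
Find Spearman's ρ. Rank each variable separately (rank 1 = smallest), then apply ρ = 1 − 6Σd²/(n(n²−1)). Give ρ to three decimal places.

0.476

Ranks of variable 1: 2, 8, 5, 7, 4, 6, 1, 3
Ranks of variable 2: 3, 8, 5, 4, 7, 2, 1, 6
d = r₁ − r₂: -1, 0, 0, 3, -3, 4, 0, -3
d²: 1, 0, 0, 9, 9, 16, 0, 9; Σd² = 44
ρ = 1 − 6·44/(8·63) = 1 − 264/504 = 0.476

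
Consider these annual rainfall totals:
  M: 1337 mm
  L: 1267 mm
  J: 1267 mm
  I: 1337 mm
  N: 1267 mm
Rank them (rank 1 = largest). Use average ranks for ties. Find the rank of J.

4

Sorted (descending): 1337, 1337, 1267, 1267, 1267
The 2 values of 1337 occupy positions 1–2 → average rank (1+2)/2 = 1.5.
The 3 values of 1267 occupy positions 3–5 → average rank 4.
J has value 1267 mm → rank 4.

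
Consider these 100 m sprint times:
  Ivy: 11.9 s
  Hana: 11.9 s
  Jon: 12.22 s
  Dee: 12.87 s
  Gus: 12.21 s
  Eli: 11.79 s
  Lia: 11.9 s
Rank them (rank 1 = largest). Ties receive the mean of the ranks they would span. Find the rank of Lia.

5

Sorted (descending): 12.87, 12.22, 12.21, 11.9, 11.9, 11.9, 11.79
The 3 values of 11.9 occupy positions 4–6 → average rank 5.
Lia has value 11.9 s → rank 5.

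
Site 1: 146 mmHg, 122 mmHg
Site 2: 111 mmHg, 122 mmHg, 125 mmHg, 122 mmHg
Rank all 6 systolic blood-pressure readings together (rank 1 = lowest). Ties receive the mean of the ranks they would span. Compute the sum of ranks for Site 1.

9

Sorted (ascending): 111, 122, 122, 122, 125, 146
The 3 values of 122 occupy positions 2–4 → average rank 3.
Site 1 values → pooled ranks: 146→6, 122→3
Rank sum = 6 + 3 = 9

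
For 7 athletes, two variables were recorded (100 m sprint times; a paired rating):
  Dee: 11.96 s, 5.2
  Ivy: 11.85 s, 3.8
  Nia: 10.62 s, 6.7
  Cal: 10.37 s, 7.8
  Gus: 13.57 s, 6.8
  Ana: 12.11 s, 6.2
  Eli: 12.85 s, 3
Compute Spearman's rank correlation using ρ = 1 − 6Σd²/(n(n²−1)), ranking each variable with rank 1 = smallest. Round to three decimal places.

-0.321

Ranks of variable 1: 4, 3, 2, 1, 7, 5, 6
Ranks of variable 2: 3, 2, 5, 7, 6, 4, 1
d = r₁ − r₂: 1, 1, -3, -6, 1, 1, 5
d²: 1, 1, 9, 36, 1, 1, 25; Σd² = 74
ρ = 1 − 6·74/(7·48) = 1 − 444/336 = -0.321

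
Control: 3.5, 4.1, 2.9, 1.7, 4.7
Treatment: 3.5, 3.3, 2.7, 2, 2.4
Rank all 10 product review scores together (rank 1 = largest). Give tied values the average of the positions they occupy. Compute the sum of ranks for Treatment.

Sorted (descending): 4.7, 4.1, 3.5, 3.5, 3.3, 2.9, 2.7, 2.4, 2, 1.7
The 2 values of 3.5 occupy positions 3–4 → average rank (3+4)/2 = 3.5.
Treatment values → pooled ranks: 3.5→3.5, 3.3→5, 2.7→7, 2→9, 2.4→8
Rank sum = 3.5 + 5 + 7 + 9 + 8 = 32.5

32.5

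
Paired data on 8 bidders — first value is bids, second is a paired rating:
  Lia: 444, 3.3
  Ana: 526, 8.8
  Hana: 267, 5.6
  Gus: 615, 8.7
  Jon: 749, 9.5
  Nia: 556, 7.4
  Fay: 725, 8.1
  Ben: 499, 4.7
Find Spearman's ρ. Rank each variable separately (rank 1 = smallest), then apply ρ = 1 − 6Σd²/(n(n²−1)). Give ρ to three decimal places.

0.762

Ranks of variable 1: 2, 4, 1, 6, 8, 5, 7, 3
Ranks of variable 2: 1, 7, 3, 6, 8, 4, 5, 2
d = r₁ − r₂: 1, -3, -2, 0, 0, 1, 2, 1
d²: 1, 9, 4, 0, 0, 1, 4, 1; Σd² = 20
ρ = 1 − 6·20/(8·63) = 1 − 120/504 = 0.762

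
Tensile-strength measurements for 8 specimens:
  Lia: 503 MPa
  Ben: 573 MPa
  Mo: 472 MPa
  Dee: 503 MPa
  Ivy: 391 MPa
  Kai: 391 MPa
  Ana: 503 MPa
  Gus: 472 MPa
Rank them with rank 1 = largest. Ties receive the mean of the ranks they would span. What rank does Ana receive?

3

Sorted (descending): 573, 503, 503, 503, 472, 472, 391, 391
The 3 values of 503 occupy positions 2–4 → average rank 3.
The 2 values of 472 occupy positions 5–6 → average rank (5+6)/2 = 5.5.
The 2 values of 391 occupy positions 7–8 → average rank (7+8)/2 = 7.5.
Ana has value 503 MPa → rank 3.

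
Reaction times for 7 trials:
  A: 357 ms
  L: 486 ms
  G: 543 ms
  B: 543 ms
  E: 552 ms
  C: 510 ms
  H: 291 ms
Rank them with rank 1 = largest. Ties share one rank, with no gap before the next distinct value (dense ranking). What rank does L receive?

Sorted (descending): 552, 543, 543, 510, 486, 357, 291
The 2 values of 543 share dense rank 2.
Remaining distinct values take the next consecutive integers.
L has value 486 ms → rank 4.

4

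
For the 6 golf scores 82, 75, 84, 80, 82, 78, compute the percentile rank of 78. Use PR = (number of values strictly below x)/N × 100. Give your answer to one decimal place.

N = 6.
Strictly below 78: 1. Equal to 78: 1.
PR = 1/6 × 100 = 16.7

16.7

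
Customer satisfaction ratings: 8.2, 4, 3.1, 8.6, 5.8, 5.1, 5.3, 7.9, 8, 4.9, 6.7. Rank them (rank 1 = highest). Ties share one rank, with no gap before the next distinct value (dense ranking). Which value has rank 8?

Sorted (descending): 8.6, 8.2, 8, 7.9, 6.7, 5.8, 5.3, 5.1, 4.9, 4, 3.1
No ties — each value takes its position as its rank.
Rank 8 → value 5.1.

5.1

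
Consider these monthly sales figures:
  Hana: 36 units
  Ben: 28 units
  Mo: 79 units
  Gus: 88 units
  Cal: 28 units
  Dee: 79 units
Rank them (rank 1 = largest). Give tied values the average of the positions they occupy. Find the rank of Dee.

2.5

Sorted (descending): 88, 79, 79, 36, 28, 28
The 2 values of 79 occupy positions 2–3 → average rank (2+3)/2 = 2.5.
The 2 values of 28 occupy positions 5–6 → average rank (5+6)/2 = 5.5.
Dee has value 79 units → rank 2.5.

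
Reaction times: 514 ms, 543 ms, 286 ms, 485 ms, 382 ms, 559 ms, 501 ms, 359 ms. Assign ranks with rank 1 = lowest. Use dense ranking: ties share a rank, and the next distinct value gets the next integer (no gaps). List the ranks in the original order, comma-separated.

6, 7, 1, 4, 3, 8, 5, 2

Sorted (ascending): 286, 359, 382, 485, 501, 514, 543, 559
No ties — each value takes its position as its rank.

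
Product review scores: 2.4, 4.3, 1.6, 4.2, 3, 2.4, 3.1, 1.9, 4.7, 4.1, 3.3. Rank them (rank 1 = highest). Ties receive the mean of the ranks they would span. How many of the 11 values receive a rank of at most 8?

Sorted (descending): 4.7, 4.3, 4.2, 4.1, 3.3, 3.1, 3, 2.4, 2.4, 1.9, 1.6
The 2 values of 2.4 occupy positions 8–9 → average rank (8+9)/2 = 8.5.
Ranks ≤ 8: {1, 2, 3, 4, 5, 6, 7} → 7 values.

7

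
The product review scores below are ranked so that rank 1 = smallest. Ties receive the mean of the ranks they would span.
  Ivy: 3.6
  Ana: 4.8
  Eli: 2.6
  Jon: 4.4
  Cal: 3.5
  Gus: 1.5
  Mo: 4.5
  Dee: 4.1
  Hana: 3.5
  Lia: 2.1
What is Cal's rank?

4.5

Sorted (ascending): 1.5, 2.1, 2.6, 3.5, 3.5, 3.6, 4.1, 4.4, 4.5, 4.8
The 2 values of 3.5 occupy positions 4–5 → average rank (4+5)/2 = 4.5.
Cal has value 3.5 → rank 4.5.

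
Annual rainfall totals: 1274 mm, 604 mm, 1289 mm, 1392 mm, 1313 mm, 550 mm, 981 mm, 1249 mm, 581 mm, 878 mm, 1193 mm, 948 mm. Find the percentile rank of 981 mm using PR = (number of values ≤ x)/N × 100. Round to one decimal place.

50.0

N = 12.
Strictly below 981: 5. Equal to 981: 1.
PR = 6/12 × 100 = 50.0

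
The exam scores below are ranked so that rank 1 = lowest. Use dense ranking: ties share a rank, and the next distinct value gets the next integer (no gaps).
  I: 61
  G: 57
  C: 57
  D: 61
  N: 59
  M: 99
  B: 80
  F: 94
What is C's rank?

1

Sorted (ascending): 57, 57, 59, 61, 61, 80, 94, 99
The 2 values of 57 share dense rank 1.
The 2 values of 61 share dense rank 3.
Remaining distinct values take the next consecutive integers.
C has value 57 → rank 1.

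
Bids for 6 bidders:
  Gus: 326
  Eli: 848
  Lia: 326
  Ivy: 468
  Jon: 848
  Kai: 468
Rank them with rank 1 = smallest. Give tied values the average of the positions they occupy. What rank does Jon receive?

Sorted (ascending): 326, 326, 468, 468, 848, 848
The 2 values of 326 occupy positions 1–2 → average rank (1+2)/2 = 1.5.
The 2 values of 468 occupy positions 3–4 → average rank (3+4)/2 = 3.5.
The 2 values of 848 occupy positions 5–6 → average rank (5+6)/2 = 5.5.
Jon has value 848 → rank 5.5.

5.5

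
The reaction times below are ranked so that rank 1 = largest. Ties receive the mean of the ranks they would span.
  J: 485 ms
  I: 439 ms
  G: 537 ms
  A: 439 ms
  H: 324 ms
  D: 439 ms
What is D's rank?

4

Sorted (descending): 537, 485, 439, 439, 439, 324
The 3 values of 439 occupy positions 3–5 → average rank 4.
D has value 439 ms → rank 4.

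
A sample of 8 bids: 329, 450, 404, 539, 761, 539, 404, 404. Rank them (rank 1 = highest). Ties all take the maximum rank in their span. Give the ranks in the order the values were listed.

8, 4, 7, 3, 1, 3, 7, 7

Sorted (descending): 761, 539, 539, 450, 404, 404, 404, 329
The 2 values of 539 occupy positions 2–3 → each gets rank 3.
The 3 values of 404 occupy positions 5–7 → each gets rank 7.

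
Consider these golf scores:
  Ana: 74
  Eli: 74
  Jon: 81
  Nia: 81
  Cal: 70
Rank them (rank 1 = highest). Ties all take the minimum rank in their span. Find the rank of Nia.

1

Sorted (descending): 81, 81, 74, 74, 70
The 2 values of 81 occupy positions 1–2 → each gets rank 1.
The 2 values of 74 occupy positions 3–4 → each gets rank 3.
Nia has value 81 → rank 1.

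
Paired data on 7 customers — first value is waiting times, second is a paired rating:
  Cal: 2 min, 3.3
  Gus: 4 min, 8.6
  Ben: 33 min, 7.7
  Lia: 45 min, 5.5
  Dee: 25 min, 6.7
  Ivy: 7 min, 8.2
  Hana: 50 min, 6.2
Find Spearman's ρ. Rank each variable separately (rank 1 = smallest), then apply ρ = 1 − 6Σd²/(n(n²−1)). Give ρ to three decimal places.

-0.179

Ranks of variable 1: 1, 2, 5, 6, 4, 3, 7
Ranks of variable 2: 1, 7, 5, 2, 4, 6, 3
d = r₁ − r₂: 0, -5, 0, 4, 0, -3, 4
d²: 0, 25, 0, 16, 0, 9, 16; Σd² = 66
ρ = 1 − 6·66/(7·48) = 1 − 396/336 = -0.179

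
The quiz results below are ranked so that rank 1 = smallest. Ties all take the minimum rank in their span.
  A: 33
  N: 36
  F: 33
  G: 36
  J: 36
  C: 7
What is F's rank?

2

Sorted (ascending): 7, 33, 33, 36, 36, 36
The 2 values of 33 occupy positions 2–3 → each gets rank 2.
The 3 values of 36 occupy positions 4–6 → each gets rank 4.
F has value 33 → rank 2.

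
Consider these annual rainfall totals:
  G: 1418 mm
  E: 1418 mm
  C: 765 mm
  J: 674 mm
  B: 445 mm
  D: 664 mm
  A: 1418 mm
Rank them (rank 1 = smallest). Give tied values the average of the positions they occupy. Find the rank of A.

Sorted (ascending): 445, 664, 674, 765, 1418, 1418, 1418
The 3 values of 1418 occupy positions 5–7 → average rank 6.
A has value 1418 mm → rank 6.

6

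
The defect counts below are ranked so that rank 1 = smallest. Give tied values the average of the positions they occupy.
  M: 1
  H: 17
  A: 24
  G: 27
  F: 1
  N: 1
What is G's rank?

6

Sorted (ascending): 1, 1, 1, 17, 24, 27
The 3 values of 1 occupy positions 1–3 → average rank 2.
G has value 27 → rank 6.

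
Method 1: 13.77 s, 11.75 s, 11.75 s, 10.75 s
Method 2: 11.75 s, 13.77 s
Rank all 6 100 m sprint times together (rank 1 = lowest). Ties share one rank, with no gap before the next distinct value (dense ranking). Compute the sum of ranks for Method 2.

Sorted (ascending): 10.75, 11.75, 11.75, 11.75, 13.77, 13.77
The 3 values of 11.75 share dense rank 2.
The 2 values of 13.77 share dense rank 3.
Remaining distinct values take the next consecutive integers.
Method 2 values → pooled ranks: 11.75→2, 13.77→3
Rank sum = 2 + 3 = 5

5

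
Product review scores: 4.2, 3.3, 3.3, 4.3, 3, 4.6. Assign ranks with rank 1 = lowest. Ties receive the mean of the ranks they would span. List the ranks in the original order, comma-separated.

4, 2.5, 2.5, 5, 1, 6

Sorted (ascending): 3, 3.3, 3.3, 4.2, 4.3, 4.6
The 2 values of 3.3 occupy positions 2–3 → average rank (2+3)/2 = 2.5.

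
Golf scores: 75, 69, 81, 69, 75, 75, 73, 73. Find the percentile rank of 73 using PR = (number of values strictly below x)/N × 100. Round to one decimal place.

N = 8.
Strictly below 73: 2. Equal to 73: 2.
PR = 2/8 × 100 = 25.0

25.0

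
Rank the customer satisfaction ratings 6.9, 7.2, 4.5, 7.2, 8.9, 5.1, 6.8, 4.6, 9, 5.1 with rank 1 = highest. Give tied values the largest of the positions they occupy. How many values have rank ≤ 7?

Sorted (descending): 9, 8.9, 7.2, 7.2, 6.9, 6.8, 5.1, 5.1, 4.6, 4.5
The 2 values of 7.2 occupy positions 3–4 → each gets rank 4.
The 2 values of 5.1 occupy positions 7–8 → each gets rank 8.
Ranks ≤ 7: {1, 2, 4, 4, 5, 6} → 6 values.

6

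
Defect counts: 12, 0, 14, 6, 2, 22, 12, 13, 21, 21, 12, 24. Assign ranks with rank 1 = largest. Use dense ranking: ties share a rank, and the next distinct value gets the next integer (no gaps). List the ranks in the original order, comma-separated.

6, 9, 4, 7, 8, 2, 6, 5, 3, 3, 6, 1

Sorted (descending): 24, 22, 21, 21, 14, 13, 12, 12, 12, 6, 2, 0
The 2 values of 21 share dense rank 3.
The 3 values of 12 share dense rank 6.
Remaining distinct values take the next consecutive integers.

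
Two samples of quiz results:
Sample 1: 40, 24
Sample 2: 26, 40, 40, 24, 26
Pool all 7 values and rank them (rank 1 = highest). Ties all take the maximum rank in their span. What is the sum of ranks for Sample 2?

Sorted (descending): 40, 40, 40, 26, 26, 24, 24
The 3 values of 40 occupy positions 1–3 → each gets rank 3.
The 2 values of 26 occupy positions 4–5 → each gets rank 5.
The 2 values of 24 occupy positions 6–7 → each gets rank 7.
Sample 2 values → pooled ranks: 26→5, 40→3, 40→3, 24→7, 26→5
Rank sum = 5 + 3 + 3 + 7 + 5 = 23

23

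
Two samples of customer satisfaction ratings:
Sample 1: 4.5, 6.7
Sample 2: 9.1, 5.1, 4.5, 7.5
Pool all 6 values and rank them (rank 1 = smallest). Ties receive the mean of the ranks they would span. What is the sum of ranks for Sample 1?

5.5

Sorted (ascending): 4.5, 4.5, 5.1, 6.7, 7.5, 9.1
The 2 values of 4.5 occupy positions 1–2 → average rank (1+2)/2 = 1.5.
Sample 1 values → pooled ranks: 4.5→1.5, 6.7→4
Rank sum = 1.5 + 4 = 5.5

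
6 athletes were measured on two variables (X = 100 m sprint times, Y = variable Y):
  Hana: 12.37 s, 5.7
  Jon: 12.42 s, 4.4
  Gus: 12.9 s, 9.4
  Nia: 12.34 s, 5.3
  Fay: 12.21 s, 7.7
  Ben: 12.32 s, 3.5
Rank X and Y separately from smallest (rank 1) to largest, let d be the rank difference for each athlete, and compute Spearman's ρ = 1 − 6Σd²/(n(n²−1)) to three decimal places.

0.257

Ranks of variable 1: 4, 5, 6, 3, 1, 2
Ranks of variable 2: 4, 2, 6, 3, 5, 1
d = r₁ − r₂: 0, 3, 0, 0, -4, 1
d²: 0, 9, 0, 0, 16, 1; Σd² = 26
ρ = 1 − 6·26/(6·35) = 1 − 156/210 = 0.257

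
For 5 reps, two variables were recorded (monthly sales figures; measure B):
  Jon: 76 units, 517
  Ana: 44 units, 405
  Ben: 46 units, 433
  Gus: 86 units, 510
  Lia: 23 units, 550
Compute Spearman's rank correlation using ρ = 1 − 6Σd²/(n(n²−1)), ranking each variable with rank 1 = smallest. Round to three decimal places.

-0.100

Ranks of variable 1: 4, 2, 3, 5, 1
Ranks of variable 2: 4, 1, 2, 3, 5
d = r₁ − r₂: 0, 1, 1, 2, -4
d²: 0, 1, 1, 4, 16; Σd² = 22
ρ = 1 − 6·22/(5·24) = 1 − 132/120 = -0.100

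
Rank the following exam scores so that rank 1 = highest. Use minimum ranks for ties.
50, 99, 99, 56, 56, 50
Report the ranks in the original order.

Sorted (descending): 99, 99, 56, 56, 50, 50
The 2 values of 99 occupy positions 1–2 → each gets rank 1.
The 2 values of 56 occupy positions 3–4 → each gets rank 3.
The 2 values of 50 occupy positions 5–6 → each gets rank 5.

5, 1, 1, 3, 3, 5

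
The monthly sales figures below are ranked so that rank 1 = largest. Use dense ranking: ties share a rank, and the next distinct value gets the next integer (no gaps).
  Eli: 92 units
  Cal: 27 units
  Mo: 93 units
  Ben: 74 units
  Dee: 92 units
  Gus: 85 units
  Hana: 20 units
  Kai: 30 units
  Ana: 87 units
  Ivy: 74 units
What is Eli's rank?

Sorted (descending): 93, 92, 92, 87, 85, 74, 74, 30, 27, 20
The 2 values of 92 share dense rank 2.
The 2 values of 74 share dense rank 5.
Remaining distinct values take the next consecutive integers.
Eli has value 92 units → rank 2.

2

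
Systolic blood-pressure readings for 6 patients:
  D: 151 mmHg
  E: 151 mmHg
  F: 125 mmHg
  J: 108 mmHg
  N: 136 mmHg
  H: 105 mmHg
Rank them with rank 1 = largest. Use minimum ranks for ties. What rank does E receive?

Sorted (descending): 151, 151, 136, 125, 108, 105
The 2 values of 151 occupy positions 1–2 → each gets rank 1.
E has value 151 mmHg → rank 1.

1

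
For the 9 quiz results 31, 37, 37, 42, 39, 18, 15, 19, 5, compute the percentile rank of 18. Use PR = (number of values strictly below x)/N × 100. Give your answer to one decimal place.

22.2

N = 9.
Strictly below 18: 2. Equal to 18: 1.
PR = 2/9 × 100 = 22.2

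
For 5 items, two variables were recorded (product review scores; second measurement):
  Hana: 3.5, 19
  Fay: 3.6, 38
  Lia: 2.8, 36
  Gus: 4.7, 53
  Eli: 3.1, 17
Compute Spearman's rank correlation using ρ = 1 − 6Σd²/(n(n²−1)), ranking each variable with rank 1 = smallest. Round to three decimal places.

Ranks of variable 1: 3, 4, 1, 5, 2
Ranks of variable 2: 2, 4, 3, 5, 1
d = r₁ − r₂: 1, 0, -2, 0, 1
d²: 1, 0, 4, 0, 1; Σd² = 6
ρ = 1 − 6·6/(5·24) = 1 − 36/120 = 0.700

0.700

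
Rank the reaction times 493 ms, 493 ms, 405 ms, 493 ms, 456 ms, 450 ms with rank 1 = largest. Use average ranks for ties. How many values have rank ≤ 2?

3

Sorted (descending): 493, 493, 493, 456, 450, 405
The 3 values of 493 occupy positions 1–3 → average rank 2.
Ranks ≤ 2: {2, 2, 2} → 3 values.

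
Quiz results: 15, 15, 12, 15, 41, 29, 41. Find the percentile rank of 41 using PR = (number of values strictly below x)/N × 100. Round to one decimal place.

N = 7.
Strictly below 41: 5. Equal to 41: 2.
PR = 5/7 × 100 = 71.4

71.4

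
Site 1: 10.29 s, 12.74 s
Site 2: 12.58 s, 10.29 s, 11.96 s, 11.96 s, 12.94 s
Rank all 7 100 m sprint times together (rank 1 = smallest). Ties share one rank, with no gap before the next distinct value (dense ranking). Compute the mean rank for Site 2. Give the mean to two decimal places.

2.60

Sorted (ascending): 10.29, 10.29, 11.96, 11.96, 12.58, 12.74, 12.94
The 2 values of 10.29 share dense rank 1.
The 2 values of 11.96 share dense rank 2.
Remaining distinct values take the next consecutive integers.
Site 2 values → pooled ranks: 12.58→3, 10.29→1, 11.96→2, 11.96→2, 12.94→5
Mean rank = (3 + 1 + 2 + 2 + 5) / 5 = 2.60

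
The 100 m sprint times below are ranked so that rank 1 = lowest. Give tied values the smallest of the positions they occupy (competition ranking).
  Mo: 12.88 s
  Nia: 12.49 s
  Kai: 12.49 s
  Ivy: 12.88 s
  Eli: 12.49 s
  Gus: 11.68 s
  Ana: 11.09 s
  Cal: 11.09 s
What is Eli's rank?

4

Sorted (ascending): 11.09, 11.09, 11.68, 12.49, 12.49, 12.49, 12.88, 12.88
The 2 values of 11.09 occupy positions 1–2 → each gets rank 1.
The 3 values of 12.49 occupy positions 4–6 → each gets rank 4.
The 2 values of 12.88 occupy positions 7–8 → each gets rank 7.
Eli has value 12.49 s → rank 4.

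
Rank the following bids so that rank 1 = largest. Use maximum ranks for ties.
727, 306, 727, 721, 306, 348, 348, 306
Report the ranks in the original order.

2, 8, 2, 3, 8, 5, 5, 8

Sorted (descending): 727, 727, 721, 348, 348, 306, 306, 306
The 2 values of 727 occupy positions 1–2 → each gets rank 2.
The 2 values of 348 occupy positions 4–5 → each gets rank 5.
The 3 values of 306 occupy positions 6–8 → each gets rank 8.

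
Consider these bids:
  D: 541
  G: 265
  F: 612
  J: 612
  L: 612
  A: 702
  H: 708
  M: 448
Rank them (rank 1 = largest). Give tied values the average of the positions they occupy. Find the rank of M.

7

Sorted (descending): 708, 702, 612, 612, 612, 541, 448, 265
The 3 values of 612 occupy positions 3–5 → average rank 4.
M has value 448 → rank 7.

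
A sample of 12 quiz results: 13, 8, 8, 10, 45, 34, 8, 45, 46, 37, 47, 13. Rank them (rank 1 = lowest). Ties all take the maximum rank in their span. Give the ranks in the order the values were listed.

Sorted (ascending): 8, 8, 8, 10, 13, 13, 34, 37, 45, 45, 46, 47
The 3 values of 8 occupy positions 1–3 → each gets rank 3.
The 2 values of 13 occupy positions 5–6 → each gets rank 6.
The 2 values of 45 occupy positions 9–10 → each gets rank 10.

6, 3, 3, 4, 10, 7, 3, 10, 11, 8, 12, 6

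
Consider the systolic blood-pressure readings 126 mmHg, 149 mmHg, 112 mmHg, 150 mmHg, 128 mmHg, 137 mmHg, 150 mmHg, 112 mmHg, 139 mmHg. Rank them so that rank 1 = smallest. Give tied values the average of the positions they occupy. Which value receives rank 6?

139

Sorted (ascending): 112, 112, 126, 128, 137, 139, 149, 150, 150
The 2 values of 112 occupy positions 1–2 → average rank (1+2)/2 = 1.5.
The 2 values of 150 occupy positions 8–9 → average rank (8+9)/2 = 8.5.
Rank 6 → value 139.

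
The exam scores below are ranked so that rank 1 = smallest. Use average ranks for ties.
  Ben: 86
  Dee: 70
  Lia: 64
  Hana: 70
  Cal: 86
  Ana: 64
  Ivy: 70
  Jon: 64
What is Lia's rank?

2

Sorted (ascending): 64, 64, 64, 70, 70, 70, 86, 86
The 3 values of 64 occupy positions 1–3 → average rank 2.
The 3 values of 70 occupy positions 4–6 → average rank 5.
The 2 values of 86 occupy positions 7–8 → average rank (7+8)/2 = 7.5.
Lia has value 64 → rank 2.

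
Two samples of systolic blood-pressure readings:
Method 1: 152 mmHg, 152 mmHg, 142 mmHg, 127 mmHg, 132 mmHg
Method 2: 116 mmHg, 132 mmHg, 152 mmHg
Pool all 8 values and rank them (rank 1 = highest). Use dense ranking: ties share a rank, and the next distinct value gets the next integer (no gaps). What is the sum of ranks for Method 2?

9

Sorted (descending): 152, 152, 152, 142, 132, 132, 127, 116
The 3 values of 152 share dense rank 1.
The 2 values of 132 share dense rank 3.
Remaining distinct values take the next consecutive integers.
Method 2 values → pooled ranks: 116→5, 132→3, 152→1
Rank sum = 5 + 3 + 1 = 9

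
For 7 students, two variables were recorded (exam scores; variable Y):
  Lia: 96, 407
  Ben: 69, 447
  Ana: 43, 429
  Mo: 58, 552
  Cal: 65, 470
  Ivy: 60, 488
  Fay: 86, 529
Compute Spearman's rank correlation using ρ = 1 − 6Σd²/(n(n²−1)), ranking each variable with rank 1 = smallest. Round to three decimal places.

Ranks of variable 1: 7, 5, 1, 2, 4, 3, 6
Ranks of variable 2: 1, 3, 2, 7, 4, 5, 6
d = r₁ − r₂: 6, 2, -1, -5, 0, -2, 0
d²: 36, 4, 1, 25, 0, 4, 0; Σd² = 70
ρ = 1 − 6·70/(7·48) = 1 − 420/336 = -0.250

-0.250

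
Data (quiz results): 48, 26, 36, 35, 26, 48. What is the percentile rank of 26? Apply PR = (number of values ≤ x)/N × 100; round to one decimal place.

N = 6.
Strictly below 26: 0. Equal to 26: 2.
PR = 2/6 × 100 = 33.3

33.3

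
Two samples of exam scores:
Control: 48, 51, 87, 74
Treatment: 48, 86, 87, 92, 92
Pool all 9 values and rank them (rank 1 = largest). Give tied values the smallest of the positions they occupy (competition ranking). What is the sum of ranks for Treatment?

Sorted (descending): 92, 92, 87, 87, 86, 74, 51, 48, 48
The 2 values of 92 occupy positions 1–2 → each gets rank 1.
The 2 values of 87 occupy positions 3–4 → each gets rank 3.
The 2 values of 48 occupy positions 8–9 → each gets rank 8.
Treatment values → pooled ranks: 48→8, 86→5, 87→3, 92→1, 92→1
Rank sum = 8 + 5 + 3 + 1 + 1 = 18

18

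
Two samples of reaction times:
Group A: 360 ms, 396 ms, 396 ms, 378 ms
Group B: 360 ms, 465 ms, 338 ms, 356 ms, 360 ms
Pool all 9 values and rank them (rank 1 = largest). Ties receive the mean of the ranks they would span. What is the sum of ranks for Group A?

Sorted (descending): 465, 396, 396, 378, 360, 360, 360, 356, 338
The 2 values of 396 occupy positions 2–3 → average rank (2+3)/2 = 2.5.
The 3 values of 360 occupy positions 5–7 → average rank 6.
Group A values → pooled ranks: 360→6, 396→2.5, 396→2.5, 378→4
Rank sum = 6 + 2.5 + 2.5 + 4 = 15

15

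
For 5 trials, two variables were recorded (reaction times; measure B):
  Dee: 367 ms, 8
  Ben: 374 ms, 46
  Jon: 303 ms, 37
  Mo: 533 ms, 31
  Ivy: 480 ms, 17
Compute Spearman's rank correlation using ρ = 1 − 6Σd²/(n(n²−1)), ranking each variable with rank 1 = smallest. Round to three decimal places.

-0.100

Ranks of variable 1: 2, 3, 1, 5, 4
Ranks of variable 2: 1, 5, 4, 3, 2
d = r₁ − r₂: 1, -2, -3, 2, 2
d²: 1, 4, 9, 4, 4; Σd² = 22
ρ = 1 − 6·22/(5·24) = 1 − 132/120 = -0.100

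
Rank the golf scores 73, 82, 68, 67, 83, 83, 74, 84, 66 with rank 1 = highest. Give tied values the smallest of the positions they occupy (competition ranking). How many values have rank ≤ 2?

Sorted (descending): 84, 83, 83, 82, 74, 73, 68, 67, 66
The 2 values of 83 occupy positions 2–3 → each gets rank 2.
Ranks ≤ 2: {1, 2, 2} → 3 values.

3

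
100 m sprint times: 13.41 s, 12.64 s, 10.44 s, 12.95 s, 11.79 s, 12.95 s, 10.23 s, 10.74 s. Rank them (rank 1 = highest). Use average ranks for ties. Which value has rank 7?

10.44

Sorted (descending): 13.41, 12.95, 12.95, 12.64, 11.79, 10.74, 10.44, 10.23
The 2 values of 12.95 occupy positions 2–3 → average rank (2+3)/2 = 2.5.
Rank 7 → value 10.44.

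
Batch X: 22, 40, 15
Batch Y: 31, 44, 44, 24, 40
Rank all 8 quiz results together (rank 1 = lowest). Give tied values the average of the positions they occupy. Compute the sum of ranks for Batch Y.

Sorted (ascending): 15, 22, 24, 31, 40, 40, 44, 44
The 2 values of 40 occupy positions 5–6 → average rank (5+6)/2 = 5.5.
The 2 values of 44 occupy positions 7–8 → average rank (7+8)/2 = 7.5.
Batch Y values → pooled ranks: 31→4, 44→7.5, 44→7.5, 24→3, 40→5.5
Rank sum = 4 + 7.5 + 7.5 + 3 + 5.5 = 27.5

27.5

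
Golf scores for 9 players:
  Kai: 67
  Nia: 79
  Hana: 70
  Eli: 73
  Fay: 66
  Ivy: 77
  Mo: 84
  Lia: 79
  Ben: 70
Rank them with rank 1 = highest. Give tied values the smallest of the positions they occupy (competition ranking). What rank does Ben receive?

Sorted (descending): 84, 79, 79, 77, 73, 70, 70, 67, 66
The 2 values of 79 occupy positions 2–3 → each gets rank 2.
The 2 values of 70 occupy positions 6–7 → each gets rank 6.
Ben has value 70 → rank 6.

6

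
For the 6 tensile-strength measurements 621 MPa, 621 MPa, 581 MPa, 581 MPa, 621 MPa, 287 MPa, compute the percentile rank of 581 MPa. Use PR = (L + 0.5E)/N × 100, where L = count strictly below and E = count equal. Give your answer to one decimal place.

33.3

N = 6.
Strictly below 581: 1. Equal to 581: 2.
PR = (1 + 0.5·2)/6 × 100 = 33.3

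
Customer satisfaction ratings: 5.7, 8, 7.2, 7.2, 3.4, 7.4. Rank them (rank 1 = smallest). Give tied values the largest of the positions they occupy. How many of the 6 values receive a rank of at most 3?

Sorted (ascending): 3.4, 5.7, 7.2, 7.2, 7.4, 8
The 2 values of 7.2 occupy positions 3–4 → each gets rank 4.
Ranks ≤ 3: {1, 2} → 2 values.

2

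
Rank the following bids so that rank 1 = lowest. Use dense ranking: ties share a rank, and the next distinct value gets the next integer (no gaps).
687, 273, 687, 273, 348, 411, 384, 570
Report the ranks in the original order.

6, 1, 6, 1, 2, 4, 3, 5

Sorted (ascending): 273, 273, 348, 384, 411, 570, 687, 687
The 2 values of 273 share dense rank 1.
The 2 values of 687 share dense rank 6.
Remaining distinct values take the next consecutive integers.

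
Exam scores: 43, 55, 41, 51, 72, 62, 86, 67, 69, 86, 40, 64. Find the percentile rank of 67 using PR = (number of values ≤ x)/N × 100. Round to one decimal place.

66.7

N = 12.
Strictly below 67: 7. Equal to 67: 1.
PR = 8/12 × 100 = 66.7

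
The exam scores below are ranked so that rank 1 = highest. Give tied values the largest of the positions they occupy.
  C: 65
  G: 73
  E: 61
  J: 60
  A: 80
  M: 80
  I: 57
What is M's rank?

Sorted (descending): 80, 80, 73, 65, 61, 60, 57
The 2 values of 80 occupy positions 1–2 → each gets rank 2.
M has value 80 → rank 2.

2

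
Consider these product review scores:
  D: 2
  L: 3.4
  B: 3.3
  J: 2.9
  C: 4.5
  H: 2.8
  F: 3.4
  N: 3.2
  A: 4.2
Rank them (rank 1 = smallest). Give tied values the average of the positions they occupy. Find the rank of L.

Sorted (ascending): 2, 2.8, 2.9, 3.2, 3.3, 3.4, 3.4, 4.2, 4.5
The 2 values of 3.4 occupy positions 6–7 → average rank (6+7)/2 = 6.5.
L has value 3.4 → rank 6.5.

6.5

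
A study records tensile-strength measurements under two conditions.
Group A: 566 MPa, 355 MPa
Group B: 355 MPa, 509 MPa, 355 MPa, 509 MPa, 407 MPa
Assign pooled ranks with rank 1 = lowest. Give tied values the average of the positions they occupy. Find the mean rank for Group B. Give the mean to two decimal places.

Sorted (ascending): 355, 355, 355, 407, 509, 509, 566
The 3 values of 355 occupy positions 1–3 → average rank 2.
The 2 values of 509 occupy positions 5–6 → average rank (5+6)/2 = 5.5.
Group B values → pooled ranks: 355→2, 509→5.5, 355→2, 509→5.5, 407→4
Mean rank = (2 + 5.5 + 2 + 5.5 + 4) / 5 = 3.80

3.80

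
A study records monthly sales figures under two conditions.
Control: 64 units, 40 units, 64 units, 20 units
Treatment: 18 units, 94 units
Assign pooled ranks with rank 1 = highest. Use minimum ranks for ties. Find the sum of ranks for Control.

13

Sorted (descending): 94, 64, 64, 40, 20, 18
The 2 values of 64 occupy positions 2–3 → each gets rank 2.
Control values → pooled ranks: 64→2, 40→4, 64→2, 20→5
Rank sum = 2 + 4 + 2 + 5 = 13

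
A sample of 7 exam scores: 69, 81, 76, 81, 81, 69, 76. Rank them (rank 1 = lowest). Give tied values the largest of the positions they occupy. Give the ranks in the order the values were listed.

Sorted (ascending): 69, 69, 76, 76, 81, 81, 81
The 2 values of 69 occupy positions 1–2 → each gets rank 2.
The 2 values of 76 occupy positions 3–4 → each gets rank 4.
The 3 values of 81 occupy positions 5–7 → each gets rank 7.

2, 7, 4, 7, 7, 2, 4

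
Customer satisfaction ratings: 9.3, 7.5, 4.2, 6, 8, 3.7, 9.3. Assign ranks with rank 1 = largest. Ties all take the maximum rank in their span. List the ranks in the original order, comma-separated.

Sorted (descending): 9.3, 9.3, 8, 7.5, 6, 4.2, 3.7
The 2 values of 9.3 occupy positions 1–2 → each gets rank 2.

2, 4, 6, 5, 3, 7, 2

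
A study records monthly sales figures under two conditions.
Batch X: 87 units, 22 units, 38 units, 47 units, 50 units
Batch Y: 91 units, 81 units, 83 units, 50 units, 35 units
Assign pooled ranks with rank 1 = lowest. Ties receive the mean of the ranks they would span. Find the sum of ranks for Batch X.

22.5

Sorted (ascending): 22, 35, 38, 47, 50, 50, 81, 83, 87, 91
The 2 values of 50 occupy positions 5–6 → average rank (5+6)/2 = 5.5.
Batch X values → pooled ranks: 87→9, 22→1, 38→3, 47→4, 50→5.5
Rank sum = 9 + 1 + 3 + 4 + 5.5 = 22.5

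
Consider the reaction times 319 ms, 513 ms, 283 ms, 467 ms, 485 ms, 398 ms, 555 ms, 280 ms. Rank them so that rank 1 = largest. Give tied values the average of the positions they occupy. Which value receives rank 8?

Sorted (descending): 555, 513, 485, 467, 398, 319, 283, 280
No ties — each value takes its position as its rank.
Rank 8 → value 280.

280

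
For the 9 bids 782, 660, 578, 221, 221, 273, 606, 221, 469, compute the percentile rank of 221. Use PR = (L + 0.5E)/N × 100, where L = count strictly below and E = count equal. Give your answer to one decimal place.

N = 9.
Strictly below 221: 0. Equal to 221: 3.
PR = (0 + 0.5·3)/9 × 100 = 16.7

16.7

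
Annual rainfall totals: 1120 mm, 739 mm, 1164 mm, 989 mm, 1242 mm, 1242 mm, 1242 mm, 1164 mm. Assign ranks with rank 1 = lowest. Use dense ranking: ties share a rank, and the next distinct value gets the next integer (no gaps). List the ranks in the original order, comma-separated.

Sorted (ascending): 739, 989, 1120, 1164, 1164, 1242, 1242, 1242
The 2 values of 1164 share dense rank 4.
The 3 values of 1242 share dense rank 5.
Remaining distinct values take the next consecutive integers.

3, 1, 4, 2, 5, 5, 5, 4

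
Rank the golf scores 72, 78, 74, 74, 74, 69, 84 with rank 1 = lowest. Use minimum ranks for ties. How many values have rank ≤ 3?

5

Sorted (ascending): 69, 72, 74, 74, 74, 78, 84
The 3 values of 74 occupy positions 3–5 → each gets rank 3.
Ranks ≤ 3: {1, 2, 3, 3, 3} → 5 values.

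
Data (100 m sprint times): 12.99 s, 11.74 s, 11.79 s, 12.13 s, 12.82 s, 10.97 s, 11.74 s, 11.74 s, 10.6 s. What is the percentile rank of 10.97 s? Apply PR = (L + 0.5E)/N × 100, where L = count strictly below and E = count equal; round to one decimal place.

N = 9.
Strictly below 10.97: 1. Equal to 10.97: 1.
PR = (1 + 0.5·1)/9 × 100 = 16.7

16.7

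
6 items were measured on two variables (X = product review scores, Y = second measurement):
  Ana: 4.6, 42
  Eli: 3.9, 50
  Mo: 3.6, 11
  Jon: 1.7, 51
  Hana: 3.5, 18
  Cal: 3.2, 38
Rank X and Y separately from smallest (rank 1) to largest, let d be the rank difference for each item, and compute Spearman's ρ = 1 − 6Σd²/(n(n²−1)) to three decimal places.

-0.143

Ranks of variable 1: 6, 5, 4, 1, 3, 2
Ranks of variable 2: 4, 5, 1, 6, 2, 3
d = r₁ − r₂: 2, 0, 3, -5, 1, -1
d²: 4, 0, 9, 25, 1, 1; Σd² = 40
ρ = 1 − 6·40/(6·35) = 1 − 240/210 = -0.143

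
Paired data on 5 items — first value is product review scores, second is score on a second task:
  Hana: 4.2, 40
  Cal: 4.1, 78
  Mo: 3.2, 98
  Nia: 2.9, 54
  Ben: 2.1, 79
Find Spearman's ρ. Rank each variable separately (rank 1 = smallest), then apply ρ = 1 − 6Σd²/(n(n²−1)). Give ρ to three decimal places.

Ranks of variable 1: 5, 4, 3, 2, 1
Ranks of variable 2: 1, 3, 5, 2, 4
d = r₁ − r₂: 4, 1, -2, 0, -3
d²: 16, 1, 4, 0, 9; Σd² = 30
ρ = 1 − 6·30/(5·24) = 1 − 180/120 = -0.500

-0.500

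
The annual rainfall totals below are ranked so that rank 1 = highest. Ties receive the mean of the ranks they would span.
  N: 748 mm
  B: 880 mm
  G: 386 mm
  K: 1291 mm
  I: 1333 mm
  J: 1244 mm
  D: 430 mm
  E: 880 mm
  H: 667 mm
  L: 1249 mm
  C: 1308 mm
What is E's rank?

Sorted (descending): 1333, 1308, 1291, 1249, 1244, 880, 880, 748, 667, 430, 386
The 2 values of 880 occupy positions 6–7 → average rank (6+7)/2 = 6.5.
E has value 880 mm → rank 6.5.

6.5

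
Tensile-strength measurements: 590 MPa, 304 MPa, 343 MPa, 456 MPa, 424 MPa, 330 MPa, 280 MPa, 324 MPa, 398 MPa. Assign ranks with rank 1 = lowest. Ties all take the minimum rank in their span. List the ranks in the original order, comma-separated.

Sorted (ascending): 280, 304, 324, 330, 343, 398, 424, 456, 590
No ties — each value takes its position as its rank.

9, 2, 5, 8, 7, 4, 1, 3, 6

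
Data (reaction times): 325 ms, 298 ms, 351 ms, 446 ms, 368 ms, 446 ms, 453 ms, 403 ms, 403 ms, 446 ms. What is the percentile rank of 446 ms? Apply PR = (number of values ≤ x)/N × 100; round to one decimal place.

90.0

N = 10.
Strictly below 446: 6. Equal to 446: 3.
PR = 9/10 × 100 = 90.0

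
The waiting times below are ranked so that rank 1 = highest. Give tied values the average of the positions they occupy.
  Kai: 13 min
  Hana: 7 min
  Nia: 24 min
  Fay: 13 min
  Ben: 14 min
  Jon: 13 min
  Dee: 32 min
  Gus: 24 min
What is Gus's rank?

2.5

Sorted (descending): 32, 24, 24, 14, 13, 13, 13, 7
The 2 values of 24 occupy positions 2–3 → average rank (2+3)/2 = 2.5.
The 3 values of 13 occupy positions 5–7 → average rank 6.
Gus has value 24 min → rank 2.5.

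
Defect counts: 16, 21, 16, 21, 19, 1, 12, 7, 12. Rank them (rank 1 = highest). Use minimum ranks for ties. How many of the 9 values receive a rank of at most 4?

5

Sorted (descending): 21, 21, 19, 16, 16, 12, 12, 7, 1
The 2 values of 21 occupy positions 1–2 → each gets rank 1.
The 2 values of 16 occupy positions 4–5 → each gets rank 4.
The 2 values of 12 occupy positions 6–7 → each gets rank 6.
Ranks ≤ 4: {1, 1, 3, 4, 4} → 5 values.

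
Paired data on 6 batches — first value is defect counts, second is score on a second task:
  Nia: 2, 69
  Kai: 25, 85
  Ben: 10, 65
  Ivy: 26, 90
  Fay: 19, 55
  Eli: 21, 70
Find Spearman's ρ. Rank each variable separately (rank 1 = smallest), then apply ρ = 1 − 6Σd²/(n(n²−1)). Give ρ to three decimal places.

Ranks of variable 1: 1, 5, 2, 6, 3, 4
Ranks of variable 2: 3, 5, 2, 6, 1, 4
d = r₁ − r₂: -2, 0, 0, 0, 2, 0
d²: 4, 0, 0, 0, 4, 0; Σd² = 8
ρ = 1 − 6·8/(6·35) = 1 − 48/210 = 0.771

0.771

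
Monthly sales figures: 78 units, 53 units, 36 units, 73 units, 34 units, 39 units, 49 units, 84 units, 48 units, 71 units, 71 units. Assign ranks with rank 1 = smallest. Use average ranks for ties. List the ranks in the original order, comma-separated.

10, 6, 2, 9, 1, 3, 5, 11, 4, 7.5, 7.5

Sorted (ascending): 34, 36, 39, 48, 49, 53, 71, 71, 73, 78, 84
The 2 values of 71 occupy positions 7–8 → average rank (7+8)/2 = 7.5.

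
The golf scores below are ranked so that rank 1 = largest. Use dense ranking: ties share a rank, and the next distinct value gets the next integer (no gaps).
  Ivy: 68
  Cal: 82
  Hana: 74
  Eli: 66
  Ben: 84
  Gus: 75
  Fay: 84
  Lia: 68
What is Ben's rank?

Sorted (descending): 84, 84, 82, 75, 74, 68, 68, 66
The 2 values of 84 share dense rank 1.
The 2 values of 68 share dense rank 5.
Remaining distinct values take the next consecutive integers.
Ben has value 84 → rank 1.

1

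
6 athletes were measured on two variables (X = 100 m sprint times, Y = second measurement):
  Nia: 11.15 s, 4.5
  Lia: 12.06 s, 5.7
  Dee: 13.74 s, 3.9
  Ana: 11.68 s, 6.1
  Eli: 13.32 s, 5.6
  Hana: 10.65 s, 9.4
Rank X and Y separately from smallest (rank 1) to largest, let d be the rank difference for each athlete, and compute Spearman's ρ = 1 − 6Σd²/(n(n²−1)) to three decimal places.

-0.657

Ranks of variable 1: 2, 4, 6, 3, 5, 1
Ranks of variable 2: 2, 4, 1, 5, 3, 6
d = r₁ − r₂: 0, 0, 5, -2, 2, -5
d²: 0, 0, 25, 4, 4, 25; Σd² = 58
ρ = 1 − 6·58/(6·35) = 1 − 348/210 = -0.657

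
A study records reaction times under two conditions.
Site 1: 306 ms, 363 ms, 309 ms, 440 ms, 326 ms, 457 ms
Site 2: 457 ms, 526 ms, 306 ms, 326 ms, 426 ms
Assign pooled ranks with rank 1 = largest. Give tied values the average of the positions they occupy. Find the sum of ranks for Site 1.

Sorted (descending): 526, 457, 457, 440, 426, 363, 326, 326, 309, 306, 306
The 2 values of 457 occupy positions 2–3 → average rank (2+3)/2 = 2.5.
The 2 values of 326 occupy positions 7–8 → average rank (7+8)/2 = 7.5.
The 2 values of 306 occupy positions 10–11 → average rank (10+11)/2 = 10.5.
Site 1 values → pooled ranks: 306→10.5, 363→6, 309→9, 440→4, 326→7.5, 457→2.5
Rank sum = 10.5 + 6 + 9 + 4 + 7.5 + 2.5 = 39.5

39.5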